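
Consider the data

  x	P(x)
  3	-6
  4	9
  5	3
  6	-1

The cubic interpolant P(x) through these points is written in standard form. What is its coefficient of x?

806/3

L_0(x) = (x - 4)(x - 5)(x - 6) / [-6] = -(1/6)x^3 + (5/2)x^2 - (37/3)x + 20
L_1(x) = (x - 3)(x - 5)(x - 6) / [2] = (1/2)x^3 - 7x^2 + (63/2)x - 45
L_2(x) = (x - 3)(x - 4)(x - 6) / [-2] = -(1/2)x^3 + (13/2)x^2 - 27x + 36
L_3(x) = (x - 3)(x - 4)(x - 5) / [6] = (1/6)x^3 - 2x^2 + (47/6)x - 10
P(x) = (-6)·L_0 + 9·L_1 + 3·L_2 + (-1)·L_3
Only the coefficient of x is needed; take it from each L_i and combine:
(-6)·(-37/3) + 9·(63/2) + 3·(-27) + (-1)·(47/6) = 806/3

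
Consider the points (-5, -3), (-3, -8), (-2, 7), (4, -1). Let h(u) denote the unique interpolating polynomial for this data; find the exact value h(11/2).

Evaluate each Lagrange basis at u = 11/2:
L_0(11/2) = (17/2)·(15/2)·(3/2)/[(-2)·(-3)·(-9)] = -85/48
L_1(11/2) = (21/2)·(15/2)·(3/2)/[(2)·(-1)·(-7)] = 135/16
L_2(11/2) = (21/2)·(17/2)·(3/2)/[(3)·(1)·(-6)] = -119/16
L_3(11/2) = (21/2)·(17/2)·(15/2)/[(9)·(7)·(6)] = 85/48
Sum: (-3)·(-85/48) + (-8)·(135/16) + 7·(-119/16) + (-1)·(85/48) = -5569/48

-5569/48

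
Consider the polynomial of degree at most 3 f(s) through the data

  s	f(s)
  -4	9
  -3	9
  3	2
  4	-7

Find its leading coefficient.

Build the Lagrange basis polynomials:
L_0(s) = (s + 3)(s - 3)(s - 4) / [-56] = -(1/56)s^3 + (1/14)s^2 + (9/56)s - 9/14
L_1(s) = (s + 4)(s - 3)(s - 4) / [42] = (1/42)s^3 - (1/14)s^2 - (8/21)s + 8/7
L_2(s) = (s + 4)(s + 3)(s - 4) / [-42] = -(1/42)s^3 - (1/14)s^2 + (8/21)s + 8/7
L_3(s) = (s + 4)(s + 3)(s - 3) / [56] = (1/56)s^3 + (1/14)s^2 - (9/56)s - 9/14
f(s) = 9·L_0 + 9·L_1 + 2·L_2 + (-7)·L_3
Only the coefficient of s^3 is needed; take it from each L_i and combine:
9·(-1/56) + 9·(1/42) + 2·(-1/42) + (-7)·(1/56) = -5/42

-5/42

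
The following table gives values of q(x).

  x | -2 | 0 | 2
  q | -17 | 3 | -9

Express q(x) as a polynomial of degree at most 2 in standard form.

Build the Lagrange basis polynomials:
L_0(x) = x(x - 2) / [8] = (1/8)x^2 - (1/4)x
L_1(x) = (x + 2)(x - 2) / [-4] = -(1/4)x^2 + 1
L_2(x) = (x + 2)x / [8] = (1/8)x^2 + (1/4)x
q(x) = (-17)·L_0 + 3·L_1 + (-9)·L_2
  (-17)·L_0(x) = -(17/8)x^2 + (17/4)x
  3·L_1(x) = -(3/4)x^2 + 3
  (-9)·L_2(x) = -(9/8)x^2 - (9/4)x
Adding term by term: -4x^2 + 2x + 3

q(x) = -4x^2 + 2x + 3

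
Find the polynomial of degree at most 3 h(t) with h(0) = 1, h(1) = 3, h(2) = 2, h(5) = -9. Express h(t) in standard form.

Build the Lagrange basis polynomials:
L_0(t) = (t - 1)(t - 2)(t - 5) / [-10] = -(1/10)t^3 + (4/5)t^2 - (17/10)t + 1
L_1(t) = t(t - 2)(t - 5) / [4] = (1/4)t^3 - (7/4)t^2 + (5/2)t
L_2(t) = t(t - 1)(t - 5) / [-6] = -(1/6)t^3 + t^2 - (5/6)t
L_3(t) = t(t - 1)(t - 2) / [60] = (1/60)t^3 - (1/20)t^2 + (1/30)t
h(t) = 1·L_0 + 3·L_1 + 2·L_2 + (-9)·L_3
  1·L_0(t) = -(1/10)t^3 + (4/5)t^2 - (17/10)t + 1
  3·L_1(t) = (3/4)t^3 - (21/4)t^2 + (15/2)t
  2·L_2(t) = -(1/3)t^3 + 2t^2 - (5/3)t
  (-9)·L_3(t) = -(3/20)t^3 + (9/20)t^2 - (3/10)t
Adding term by term: (1/6)t^3 - 2t^2 + (23/6)t + 1

h(t) = (1/6)t^3 - 2t^2 + (23/6)t + 1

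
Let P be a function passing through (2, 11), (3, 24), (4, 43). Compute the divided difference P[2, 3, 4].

3

P[2,3] = (24 - 11) / (3 - 2) = 13
P[3,4] = (43 - 24) / (4 - 3) = 19
P[2,3,4] = (19 - 13) / (4 - 2) = 3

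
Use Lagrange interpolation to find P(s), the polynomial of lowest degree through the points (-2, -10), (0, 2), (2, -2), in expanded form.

Build the Lagrange basis polynomials:
L_0(s) = s(s - 2) / [8] = (1/8)s^2 - (1/4)s
L_1(s) = (s + 2)(s - 2) / [-4] = -(1/4)s^2 + 1
L_2(s) = (s + 2)s / [8] = (1/8)s^2 + (1/4)s
P(s) = (-10)·L_0 + 2·L_1 + (-2)·L_2
  (-10)·L_0(s) = -(5/4)s^2 + (5/2)s
  2·L_1(s) = -(1/2)s^2 + 2
  (-2)·L_2(s) = -(1/4)s^2 - (1/2)s
Adding term by term: -2s^2 + 2s + 2

P(s) = -2s^2 + 2s + 2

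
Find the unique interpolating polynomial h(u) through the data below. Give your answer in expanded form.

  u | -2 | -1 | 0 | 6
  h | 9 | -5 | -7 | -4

Build the Lagrange basis polynomials:
L_0(u) = (u + 1)u(u - 6) / [-16] = -(1/16)u^3 + (5/16)u^2 + (3/8)u
L_1(u) = (u + 2)u(u - 6) / [7] = (1/7)u^3 - (4/7)u^2 - (12/7)u
L_2(u) = (u + 2)(u + 1)(u - 6) / [-12] = -(1/12)u^3 + (1/4)u^2 + (4/3)u + 1
L_3(u) = (u + 2)(u + 1)u / [336] = (1/336)u^3 + (1/112)u^2 + (1/168)u
h(u) = 9·L_0 + (-5)·L_1 + (-7)·L_2 + (-4)·L_3
  9·L_0(u) = -(9/16)u^3 + (45/16)u^2 + (27/8)u
  (-5)·L_1(u) = -(5/7)u^3 + (20/7)u^2 + (60/7)u
  (-7)·L_2(u) = (7/12)u^3 - (7/4)u^2 - (28/3)u - 7
  (-4)·L_3(u) = -(1/84)u^3 - (1/28)u^2 - (1/42)u
Adding term by term: -(79/112)u^3 + (435/112)u^2 + (145/56)u - 7

h(u) = -(79/112)u^3 + (435/112)u^2 + (145/56)u - 7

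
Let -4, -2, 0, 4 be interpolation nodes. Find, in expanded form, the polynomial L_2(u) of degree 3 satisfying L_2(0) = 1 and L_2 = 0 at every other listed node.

L_2(u) = -(1/32)u^3 - (1/16)u^2 + (1/2)u + 1

L_2(u) = (u + 4)(u + 2)(u - 4) / [(4)·(2)·(-4)]
       = (u^3 + 2u^2 - 16u - 32) / (-32)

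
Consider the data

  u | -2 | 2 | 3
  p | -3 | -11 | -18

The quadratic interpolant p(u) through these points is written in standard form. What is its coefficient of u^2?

The leading coefficient equals the top divided difference p[-2,2,3].
p[-2,2] = (-11 - (-3)) / (2 - (-2)) = -2
p[2,3] = (-18 - (-11)) / (3 - 2) = -7
p[-2,2,3] = (-7 - (-2)) / (3 - (-2)) = -1

-1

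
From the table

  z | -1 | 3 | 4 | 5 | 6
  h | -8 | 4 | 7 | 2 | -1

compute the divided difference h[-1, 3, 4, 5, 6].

1/3

h[-1,3] = (4 - (-8)) / (3 - (-1)) = 3
h[3,4] = (7 - 4) / (4 - 3) = 3
h[4,5] = (2 - 7) / (5 - 4) = -5
h[5,6] = (-1 - 2) / (6 - 5) = -3
h[-1,3,4] = (3 - 3) / (4 - (-1)) = 0
h[3,4,5] = (-5 - 3) / (5 - 3) = -4
h[4,5,6] = (-3 - (-5)) / (6 - 4) = 1
h[-1,3,4,5] = (-4 - 0) / (5 - (-1)) = -2/3
h[3,4,5,6] = (1 - (-4)) / (6 - 3) = 5/3
h[-1,3,4,5,6] = (5/3 - (-2/3)) / (6 - (-1)) = 1/3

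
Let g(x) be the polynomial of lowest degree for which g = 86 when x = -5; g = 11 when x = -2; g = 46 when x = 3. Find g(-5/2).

Using Newton's divided-difference form:
g[-5,-2] = (11 - 86) / (-2 - (-5)) = -25
g[-2,3] = (46 - 11) / (3 - (-2)) = 7
g[-5,-2,3] = (7 - (-25)) / (3 - (-5)) = 4
g(-5/2) = 86 + (-25)·(5/2) + 4·(5/2)·(-1/2) = 37/2

37/2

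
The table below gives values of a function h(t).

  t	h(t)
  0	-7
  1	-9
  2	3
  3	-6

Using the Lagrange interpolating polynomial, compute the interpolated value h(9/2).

L_0(9/2) = (7/2)·(5/2)·(3/2)/[(-1)·(-2)·(-3)] = -35/16
L_1(9/2) = (9/2)·(5/2)·(3/2)/[(1)·(-1)·(-2)] = 135/16
L_2(9/2) = (9/2)·(7/2)·(3/2)/[(2)·(1)·(-1)] = -189/16
L_3(9/2) = (9/2)·(7/2)·(5/2)/[(3)·(2)·(1)] = 105/16
Sum: (-7)·(-35/16) + (-9)·(135/16) + 3·(-189/16) + (-6)·(105/16) = -2167/16

-2167/16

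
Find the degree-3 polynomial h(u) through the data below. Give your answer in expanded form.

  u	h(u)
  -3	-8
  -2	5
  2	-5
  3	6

h(u) = (29/30)u^3 - (1/5)u^2 - (191/30)u + 4/5

Build the Lagrange basis polynomials:
L_0(u) = (u + 2)(u - 2)(u - 3) / [-30] = -(1/30)u^3 + (1/10)u^2 + (2/15)u - 2/5
L_1(u) = (u + 3)(u - 2)(u - 3) / [20] = (1/20)u^3 - (1/10)u^2 - (9/20)u + 9/10
L_2(u) = (u + 3)(u + 2)(u - 3) / [-20] = -(1/20)u^3 - (1/10)u^2 + (9/20)u + 9/10
L_3(u) = (u + 3)(u + 2)(u - 2) / [30] = (1/30)u^3 + (1/10)u^2 - (2/15)u - 2/5
h(u) = (-8)·L_0 + 5·L_1 + (-5)·L_2 + 6·L_3
  (-8)·L_0(u) = (4/15)u^3 - (4/5)u^2 - (16/15)u + 16/5
  5·L_1(u) = (1/4)u^3 - (1/2)u^2 - (9/4)u + 9/2
  (-5)·L_2(u) = (1/4)u^3 + (1/2)u^2 - (9/4)u - 9/2
  6·L_3(u) = (1/5)u^3 + (3/5)u^2 - (4/5)u - 12/5
Adding term by term: (29/30)u^3 - (1/5)u^2 - (191/30)u + 4/5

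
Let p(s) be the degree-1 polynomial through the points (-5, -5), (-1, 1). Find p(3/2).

19/4

Evaluate each Lagrange basis at s = 3/2:
L_0(3/2) = (5/2)/[(-4)] = -5/8
L_1(3/2) = (13/2)/[(4)] = 13/8
Sum: (-5)·(-5/8) + 1·(13/8) = 19/4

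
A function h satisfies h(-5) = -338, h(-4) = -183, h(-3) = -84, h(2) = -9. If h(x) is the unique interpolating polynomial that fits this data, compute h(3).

6

Using Newton's divided-difference form:
h[-5,-4] = (-183 - (-338)) / (-4 - (-5)) = 155
h[-4,-3] = (-84 - (-183)) / (-3 - (-4)) = 99
h[-3,2] = (-9 - (-84)) / (2 - (-3)) = 15
h[-5,-4,-3] = (99 - 155) / (-3 - (-5)) = -28
h[-4,-3,2] = (15 - 99) / (2 - (-4)) = -14
h[-5,-4,-3,2] = (-14 - (-28)) / (2 - (-5)) = 2
h(3) = -338 + 155·(8) + (-28)·(8)·(7) + 2·(8)·(7)·(6) = 6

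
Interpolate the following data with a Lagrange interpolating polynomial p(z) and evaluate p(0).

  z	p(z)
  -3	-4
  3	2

-1

L_0(0) = (-3)/[(-6)] = 1/2
L_1(0) = (3)/[(6)] = 1/2
Sum: (-4)·(1/2) + 2·(1/2) = -1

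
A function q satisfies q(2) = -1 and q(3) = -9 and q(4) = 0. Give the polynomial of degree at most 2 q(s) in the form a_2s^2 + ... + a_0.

q(s) = (17/2)s^2 - (101/2)s + 66

Build the Lagrange basis polynomials:
L_0(s) = (s - 3)(s - 4) / [2] = (1/2)s^2 - (7/2)s + 6
L_1(s) = (s - 2)(s - 4) / [-1] = -s^2 + 6s - 8
L_2(s) = (s - 2)(s - 3) / [2] = (1/2)s^2 - (5/2)s + 3
q(s) = (-1)·L_0 + (-9)·L_1 + 0·L_2
  (-1)·L_0(s) = -(1/2)s^2 + (7/2)s - 6
  (-9)·L_1(s) = 9s^2 - 54s + 72
  0·L_2(s) = 0
Adding term by term: (17/2)s^2 - (101/2)s + 66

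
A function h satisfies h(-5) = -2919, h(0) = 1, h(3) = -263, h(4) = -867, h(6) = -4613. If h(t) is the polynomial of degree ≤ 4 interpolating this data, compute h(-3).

-419

Using Newton's divided-difference form:
h[-5,0] = (1 - (-2919)) / (0 - (-5)) = 584
h[0,3] = (-263 - 1) / (3 - 0) = -88
h[3,4] = (-867 - (-263)) / (4 - 3) = -604
h[4,6] = (-4613 - (-867)) / (6 - 4) = -1873
h[-5,0,3] = (-88 - 584) / (3 - (-5)) = -84
h[0,3,4] = (-604 - (-88)) / (4 - 0) = -129
h[3,4,6] = (-1873 - (-604)) / (6 - 3) = -423
h[-5,0,3,4] = (-129 - (-84)) / (4 - (-5)) = -5
h[0,3,4,6] = (-423 - (-129)) / (6 - 0) = -49
h[-5,0,3,4,6] = (-49 - (-5)) / (6 - (-5)) = -4
h(-3) = -2919 + 584·(2) + (-84)·(2)·(-3) + (-5)·(2)·(-3)·(-6) + (-4)·(2)·(-3)·(-6)·(-7) = -419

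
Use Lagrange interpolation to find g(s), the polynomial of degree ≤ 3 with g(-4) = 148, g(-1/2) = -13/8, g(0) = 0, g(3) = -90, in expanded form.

Build the Lagrange basis polynomials:
L_0(s) = (s + 1/2)s(s - 3) / [-98] = -(1/98)s^3 + (5/196)s^2 + (3/196)s
L_1(s) = (s + 4)s(s - 3) / [49/8] = (8/49)s^3 + (8/49)s^2 - (96/49)s
L_2(s) = (s + 4)(s + 1/2)(s - 3) / [-6] = -(1/6)s^3 - (1/4)s^2 + (23/12)s + 1
L_3(s) = (s + 4)(s + 1/2)s / [147/2] = (2/147)s^3 + (3/49)s^2 + (4/147)s
g(s) = 148·L_0 + (-13/8)·L_1 + 0·L_2 + (-90)·L_3
  148·L_0(s) = -(74/49)s^3 + (185/49)s^2 + (111/49)s
  (-13/8)·L_1(s) = -(13/49)s^3 - (13/49)s^2 + (156/49)s
  0·L_2(s) = 0
  (-90)·L_3(s) = -(60/49)s^3 - (270/49)s^2 - (120/49)s
Adding term by term: -3s^3 - 2s^2 + 3s

g(s) = -3s^3 - 2s^2 + 3s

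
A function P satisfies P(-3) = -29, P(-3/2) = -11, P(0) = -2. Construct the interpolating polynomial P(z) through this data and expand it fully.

P(z) = -2z^2 + 3z - 2

Newton's divided differences:
P[-3,-3/2] = (-11 - (-29)) / (-3/2 - (-3)) = 12
P[-3/2,0] = (-2 - (-11)) / (0 - (-3/2)) = 6
P[-3,-3/2,0] = (6 - 12) / (0 - (-3)) = -2
P(z) = -29 + 12·(z + 3) + (-2)·(z + 3)(z + 3/2)
Expanding: P(z) = -2z^2 + 3z - 2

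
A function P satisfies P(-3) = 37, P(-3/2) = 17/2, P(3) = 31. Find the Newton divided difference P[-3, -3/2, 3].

4

P[-3,-3/2] = (17/2 - 37) / (-3/2 - (-3)) = -19
P[-3/2,3] = (31 - 17/2) / (3 - (-3/2)) = 5
P[-3,-3/2,3] = (5 - (-19)) / (3 - (-3)) = 4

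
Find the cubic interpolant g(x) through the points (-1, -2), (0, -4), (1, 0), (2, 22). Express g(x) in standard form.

Build the Lagrange basis polynomials:
L_0(x) = x(x - 1)(x - 2) / [-6] = -(1/6)x^3 + (1/2)x^2 - (1/3)x
L_1(x) = (x + 1)(x - 1)(x - 2) / [2] = (1/2)x^3 - x^2 - (1/2)x + 1
L_2(x) = (x + 1)x(x - 2) / [-2] = -(1/2)x^3 + (1/2)x^2 + x
L_3(x) = (x + 1)x(x - 1) / [6] = (1/6)x^3 - (1/6)x
g(x) = (-2)·L_0 + (-4)·L_1 + 0·L_2 + 22·L_3
  (-2)·L_0(x) = (1/3)x^3 - x^2 + (2/3)x
  (-4)·L_1(x) = -2x^3 + 4x^2 + 2x - 4
  0·L_2(x) = 0
  22·L_3(x) = (11/3)x^3 - (11/3)x
Adding term by term: 2x^3 + 3x^2 - x - 4

g(x) = 2x^3 + 3x^2 - x - 4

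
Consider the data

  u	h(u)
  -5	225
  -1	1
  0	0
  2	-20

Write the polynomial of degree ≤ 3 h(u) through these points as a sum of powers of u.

h(u) = -2u^3 - u^2

Build the Lagrange basis polynomials:
L_0(u) = (u + 1)u(u - 2) / [-140] = -(1/140)u^3 + (1/140)u^2 + (1/70)u
L_1(u) = (u + 5)u(u - 2) / [12] = (1/12)u^3 + (1/4)u^2 - (5/6)u
L_2(u) = (u + 5)(u + 1)(u - 2) / [-10] = -(1/10)u^3 - (2/5)u^2 + (7/10)u + 1
L_3(u) = (u + 5)(u + 1)u / [42] = (1/42)u^3 + (1/7)u^2 + (5/42)u
h(u) = 225·L_0 + 1·L_1 + 0·L_2 + (-20)·L_3
  225·L_0(u) = -(45/28)u^3 + (45/28)u^2 + (45/14)u
  1·L_1(u) = (1/12)u^3 + (1/4)u^2 - (5/6)u
  0·L_2(u) = 0
  (-20)·L_3(u) = -(10/21)u^3 - (20/7)u^2 - (50/21)u
Adding term by term: -2u^3 - u^2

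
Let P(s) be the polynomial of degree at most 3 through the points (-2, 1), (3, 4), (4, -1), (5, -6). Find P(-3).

L_0(-3) = (-6)·(-7)·(-8)/[(-5)·(-6)·(-7)] = 8/5
L_1(-3) = (-1)·(-7)·(-8)/[(5)·(-1)·(-2)] = -28/5
L_2(-3) = (-1)·(-6)·(-8)/[(6)·(1)·(-1)] = 8
L_3(-3) = (-1)·(-6)·(-7)/[(7)·(2)·(1)] = -3
Sum: 1·(8/5) + 4·(-28/5) + (-1)·(8) + (-6)·(-3) = -54/5

-54/5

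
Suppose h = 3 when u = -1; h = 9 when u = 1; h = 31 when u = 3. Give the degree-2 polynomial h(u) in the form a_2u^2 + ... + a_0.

h(u) = 2u^2 + 3u + 4

Build the Lagrange basis polynomials:
L_0(u) = (u - 1)(u - 3) / [8] = (1/8)u^2 - (1/2)u + 3/8
L_1(u) = (u + 1)(u - 3) / [-4] = -(1/4)u^2 + (1/2)u + 3/4
L_2(u) = (u + 1)(u - 1) / [8] = (1/8)u^2 - 1/8
h(u) = 3·L_0 + 9·L_1 + 31·L_2
  3·L_0(u) = (3/8)u^2 - (3/2)u + 9/8
  9·L_1(u) = -(9/4)u^2 + (9/2)u + 27/4
  31·L_2(u) = (31/8)u^2 - 31/8
Adding term by term: 2u^2 + 3u + 4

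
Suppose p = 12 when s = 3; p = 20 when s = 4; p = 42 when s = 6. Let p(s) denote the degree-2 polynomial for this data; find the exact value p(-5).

20

L_0(-5) = (-9)·(-11)/[(-1)·(-3)] = 33
L_1(-5) = (-8)·(-11)/[(1)·(-2)] = -44
L_2(-5) = (-8)·(-9)/[(3)·(2)] = 12
Sum: 12·(33) + 20·(-44) + 42·(12) = 20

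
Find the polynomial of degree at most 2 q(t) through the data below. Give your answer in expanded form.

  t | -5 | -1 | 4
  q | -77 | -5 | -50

q(t) = -3t^2 - 2

L_0(t) = (t + 1)(t - 4) / [36] = (1/36)t^2 - (1/12)t - 1/9
L_1(t) = (t + 5)(t - 4) / [-20] = -(1/20)t^2 - (1/20)t + 1
L_2(t) = (t + 5)(t + 1) / [45] = (1/45)t^2 + (2/15)t + 1/9
q(t) = (-77)·L_0 + (-5)·L_1 + (-50)·L_2
  (-77)·L_0(t) = -(77/36)t^2 + (77/12)t + 77/9
  (-5)·L_1(t) = (1/4)t^2 + (1/4)t - 5
  (-50)·L_2(t) = -(10/9)t^2 - (20/3)t - 50/9
Adding term by term: -3t^2 - 2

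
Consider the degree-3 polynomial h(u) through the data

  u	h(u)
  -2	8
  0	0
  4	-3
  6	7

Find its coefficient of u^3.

Build the Lagrange basis polynomials:
L_0(u) = u(u - 4)(u - 6) / [-96] = -(1/96)u^3 + (5/48)u^2 - (1/4)u
L_1(u) = (u + 2)(u - 4)(u - 6) / [48] = (1/48)u^3 - (1/6)u^2 + (1/12)u + 1
L_2(u) = (u + 2)u(u - 6) / [-48] = -(1/48)u^3 + (1/12)u^2 + (1/4)u
L_3(u) = (u + 2)u(u - 4) / [96] = (1/96)u^3 - (1/48)u^2 - (1/12)u
h(u) = 8·L_0 + 0·L_1 + (-3)·L_2 + 7·L_3
Only the coefficient of u^3 is needed; take it from each L_i and combine:
8·(-1/96) + 0·(1/48) + (-3)·(-1/48) + 7·(1/96) = 5/96

5/96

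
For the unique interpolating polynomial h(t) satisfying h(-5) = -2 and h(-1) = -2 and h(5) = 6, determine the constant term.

-4/3

L_0(t) = (t + 1)(t - 5) / [40] = (1/40)t^2 - (1/10)t - 1/8
L_1(t) = (t + 5)(t - 5) / [-24] = -(1/24)t^2 + 25/24
L_2(t) = (t + 5)(t + 1) / [60] = (1/60)t^2 + (1/10)t + 1/12
h(t) = (-2)·L_0 + (-2)·L_1 + 6·L_2
Only the constant term is needed; take it from each L_i and combine:
(-2)·(-1/8) + (-2)·(25/24) + 6·(1/12) = -4/3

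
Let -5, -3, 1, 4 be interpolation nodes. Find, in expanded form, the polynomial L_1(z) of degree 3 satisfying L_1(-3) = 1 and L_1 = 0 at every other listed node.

L_1(z) = (1/56)z^3 - (3/8)z + 5/14

L_1(z) = (z + 5)(z - 1)(z - 4) / [(2)·(-4)·(-7)]
       = (z^3 - 21z + 20) / (56)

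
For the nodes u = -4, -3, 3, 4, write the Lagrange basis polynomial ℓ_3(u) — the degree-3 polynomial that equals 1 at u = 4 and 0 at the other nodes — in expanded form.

ℓ_3(u) = (u + 4)(u + 3)(u - 3) / [(8)·(7)·(1)]
       = (u^3 + 4u^2 - 9u - 36) / (56)

ℓ_3(u) = (1/56)u^3 + (1/14)u^2 - (9/56)u - 9/14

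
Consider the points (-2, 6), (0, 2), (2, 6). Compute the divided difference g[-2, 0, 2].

1

g[-2,0] = (2 - 6) / (0 - (-2)) = -2
g[0,2] = (6 - 2) / (2 - 0) = 2
g[-2,0,2] = (2 - (-2)) / (2 - (-2)) = 1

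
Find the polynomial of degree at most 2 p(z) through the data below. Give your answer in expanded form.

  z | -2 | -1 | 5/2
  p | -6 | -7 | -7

Build the Lagrange basis polynomials:
L_0(z) = (z + 1)(z - 5/2) / [9/2] = (2/9)z^2 - (1/3)z - 5/9
L_1(z) = (z + 2)(z - 5/2) / [-7/2] = -(2/7)z^2 + (1/7)z + 10/7
L_2(z) = (z + 2)(z + 1) / [63/4] = (4/63)z^2 + (4/21)z + 8/63
p(z) = (-6)·L_0 + (-7)·L_1 + (-7)·L_2
  (-6)·L_0(z) = -(4/3)z^2 + 2z + 10/3
  (-7)·L_1(z) = 2z^2 - z - 10
  (-7)·L_2(z) = -(4/9)z^2 - (4/3)z - 8/9
Adding term by term: (2/9)z^2 - (1/3)z - 68/9

p(z) = (2/9)z^2 - (1/3)z - 68/9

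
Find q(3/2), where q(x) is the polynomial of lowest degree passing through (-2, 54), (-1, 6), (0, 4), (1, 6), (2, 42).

L_0(3/2) = (5/2)·(3/2)·(1/2)·(-1/2)/[(-1)·(-2)·(-3)·(-4)] = -5/128
L_1(3/2) = (7/2)·(3/2)·(1/2)·(-1/2)/[(1)·(-1)·(-2)·(-3)] = 7/32
L_2(3/2) = (7/2)·(5/2)·(1/2)·(-1/2)/[(2)·(1)·(-1)·(-2)] = -35/64
L_3(3/2) = (7/2)·(5/2)·(3/2)·(-1/2)/[(3)·(2)·(1)·(-1)] = 35/32
L_4(3/2) = (7/2)·(5/2)·(3/2)·(1/2)/[(4)·(3)·(2)·(1)] = 35/128
Sum: 54·(-5/128) + 6·(7/32) + 4·(-35/64) + 6·(35/32) + 42·(35/128) = 241/16

241/16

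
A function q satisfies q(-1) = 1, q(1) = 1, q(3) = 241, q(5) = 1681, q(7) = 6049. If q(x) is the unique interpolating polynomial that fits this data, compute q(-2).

1

Using Newton's divided-difference form:
q[-1,1] = (1 - 1) / (1 - (-1)) = 0
q[1,3] = (241 - 1) / (3 - 1) = 120
q[3,5] = (1681 - 241) / (5 - 3) = 720
q[5,7] = (6049 - 1681) / (7 - 5) = 2184
q[-1,1,3] = (120 - 0) / (3 - (-1)) = 30
q[1,3,5] = (720 - 120) / (5 - 1) = 150
q[3,5,7] = (2184 - 720) / (7 - 3) = 366
q[-1,1,3,5] = (150 - 30) / (5 - (-1)) = 20
q[1,3,5,7] = (366 - 150) / (7 - 1) = 36
q[-1,1,3,5,7] = (36 - 20) / (7 - (-1)) = 2
q(-2) = 1 + 0·(-1) + 30·(-1)·(-3) + 20·(-1)·(-3)·(-5) + 2·(-1)·(-3)·(-5)·(-7) = 1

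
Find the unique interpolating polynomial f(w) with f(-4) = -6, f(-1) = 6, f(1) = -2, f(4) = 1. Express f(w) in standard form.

f(w) = (13/40)w^3 - (3/10)w^2 - (173/40)w + 23/10

Newton's divided differences:
f[-4,-1] = (6 - (-6)) / (-1 - (-4)) = 4
f[-1,1] = (-2 - 6) / (1 - (-1)) = -4
f[1,4] = (1 - (-2)) / (4 - 1) = 1
f[-4,-1,1] = (-4 - 4) / (1 - (-4)) = -8/5
f[-1,1,4] = (1 - (-4)) / (4 - (-1)) = 1
f[-4,-1,1,4] = (1 - (-8/5)) / (4 - (-4)) = 13/40
f(w) = -6 + 4·(w + 4) + (-8/5)·(w + 4)(w + 1) + (13/40)·(w + 4)(w + 1)(w - 1)
Expanding: f(w) = (13/40)w^3 - (3/10)w^2 - (173/40)w + 23/10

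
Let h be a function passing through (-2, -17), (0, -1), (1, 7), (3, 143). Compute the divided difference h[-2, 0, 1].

0

h[-2,0] = (-1 - (-17)) / (0 - (-2)) = 8
h[0,1] = (7 - (-1)) / (1 - 0) = 8
h[-2,0,1] = (8 - 8) / (1 - (-2)) = 0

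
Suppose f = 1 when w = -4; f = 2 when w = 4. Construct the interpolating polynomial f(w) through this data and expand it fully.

Build the Lagrange basis polynomials:
L_0(w) = (w - 4) / [-8] = -(1/8)w + 1/2
L_1(w) = (w + 4) / [8] = (1/8)w + 1/2
f(w) = 1·L_0 + 2·L_1
  1·L_0(w) = -(1/8)w + 1/2
  2·L_1(w) = (1/4)w + 1
Adding term by term: (1/8)w + 3/2

f(w) = (1/8)w + 3/2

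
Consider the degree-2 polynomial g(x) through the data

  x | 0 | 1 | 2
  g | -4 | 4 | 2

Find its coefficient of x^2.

Build the Lagrange basis polynomials:
L_0(x) = (x - 1)(x - 2) / [2] = (1/2)x^2 - (3/2)x + 1
L_1(x) = x(x - 2) / [-1] = -x^2 + 2x
L_2(x) = x(x - 1) / [2] = (1/2)x^2 - (1/2)x
g(x) = (-4)·L_0 + 4·L_1 + 2·L_2
Only the coefficient of x^2 is needed; take it from each L_i and combine:
(-4)·(1/2) + 4·(-1) + 2·(1/2) = -5

-5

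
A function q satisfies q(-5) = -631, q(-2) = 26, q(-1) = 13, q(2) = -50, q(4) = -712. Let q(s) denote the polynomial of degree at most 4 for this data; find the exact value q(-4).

-176

L_0(-4) = (-2)·(-3)·(-6)·(-8)/[(-3)·(-4)·(-7)·(-9)] = 8/21
L_1(-4) = (1)·(-3)·(-6)·(-8)/[(3)·(-1)·(-4)·(-6)] = 2
L_2(-4) = (1)·(-2)·(-6)·(-8)/[(4)·(1)·(-3)·(-5)] = -8/5
L_3(-4) = (1)·(-2)·(-3)·(-8)/[(7)·(4)·(3)·(-2)] = 2/7
L_4(-4) = (1)·(-2)·(-3)·(-6)/[(9)·(6)·(5)·(2)] = -1/15
Sum: (-631)·(8/21) + 26·(2) + 13·(-8/5) + (-50)·(2/7) + (-712)·(-1/15) = -176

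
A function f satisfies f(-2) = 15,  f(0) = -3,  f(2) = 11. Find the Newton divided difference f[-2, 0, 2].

4

f[-2,0] = (-3 - 15) / (0 - (-2)) = -9
f[0,2] = (11 - (-3)) / (2 - 0) = 7
f[-2,0,2] = (7 - (-9)) / (2 - (-2)) = 4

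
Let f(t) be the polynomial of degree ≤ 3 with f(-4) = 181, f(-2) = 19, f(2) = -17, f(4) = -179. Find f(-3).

L_0(-3) = (-1)·(-5)·(-7)/[(-2)·(-6)·(-8)] = 35/96
L_1(-3) = (1)·(-5)·(-7)/[(2)·(-4)·(-6)] = 35/48
L_2(-3) = (1)·(-1)·(-7)/[(6)·(4)·(-2)] = -7/48
L_3(-3) = (1)·(-1)·(-5)/[(8)·(6)·(2)] = 5/96
Sum: 181·(35/96) + 19·(35/48) + (-17)·(-7/48) + (-179)·(5/96) = 73

73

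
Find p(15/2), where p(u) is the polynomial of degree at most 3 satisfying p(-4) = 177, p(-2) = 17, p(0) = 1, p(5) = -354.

Evaluate each Lagrange basis at u = 15/2:
L_0(15/2) = (19/2)·(15/2)·(5/2)/[(-2)·(-4)·(-9)] = -475/192
L_1(15/2) = (23/2)·(15/2)·(5/2)/[(2)·(-2)·(-7)] = 1725/224
L_2(15/2) = (23/2)·(19/2)·(5/2)/[(4)·(2)·(-5)] = -437/64
L_3(15/2) = (23/2)·(19/2)·(15/2)/[(9)·(7)·(5)] = 437/168
Sum: 177·(-475/192) + 17·(1725/224) + 1·(-437/64) + (-354)·(437/168) = -9877/8

-9877/8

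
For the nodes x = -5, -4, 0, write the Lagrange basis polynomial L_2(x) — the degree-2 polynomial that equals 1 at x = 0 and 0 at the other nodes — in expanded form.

L_2(x) = (x + 5)(x + 4) / [(5)·(4)]
       = (x^2 + 9x + 20) / (20)

L_2(x) = (1/20)x^2 + (9/20)x + 1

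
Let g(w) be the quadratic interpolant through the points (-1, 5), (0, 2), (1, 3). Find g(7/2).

L_0(7/2) = (7/2)·(5/2)/[(-1)·(-2)] = 35/8
L_1(7/2) = (9/2)·(5/2)/[(1)·(-1)] = -45/4
L_2(7/2) = (9/2)·(7/2)/[(2)·(1)] = 63/8
Sum: 5·(35/8) + 2·(-45/4) + 3·(63/8) = 23

23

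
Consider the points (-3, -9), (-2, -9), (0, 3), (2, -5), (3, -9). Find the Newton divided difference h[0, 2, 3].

0

h[0,2] = (-5 - 3) / (2 - 0) = -4
h[2,3] = (-9 - (-5)) / (3 - 2) = -4
h[0,2,3] = (-4 - (-4)) / (3 - 0) = 0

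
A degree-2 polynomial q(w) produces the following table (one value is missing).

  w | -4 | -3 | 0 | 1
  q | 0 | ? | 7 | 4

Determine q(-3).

23/5

The 3 known values determine q uniquely (degree ≤ 2).
L_0(-3) = (-3)·(-4)/[(-4)·(-5)] = 3/5
L_1(-3) = (1)·(-4)/[(4)·(-1)] = 1
L_2(-3) = (1)·(-3)/[(5)·(1)] = -3/5
Sum: 0 + 7·(1) + 4·(-3/5) = 23/5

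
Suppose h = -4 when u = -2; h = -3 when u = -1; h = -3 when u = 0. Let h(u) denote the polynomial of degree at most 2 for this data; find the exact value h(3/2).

-39/8

Evaluate each Lagrange basis at u = 3/2:
L_0(3/2) = (5/2)·(3/2)/[(-1)·(-2)] = 15/8
L_1(3/2) = (7/2)·(3/2)/[(1)·(-1)] = -21/4
L_2(3/2) = (7/2)·(5/2)/[(2)·(1)] = 35/8
Sum: (-4)·(15/8) + (-3)·(-21/4) + (-3)·(35/8) = -39/8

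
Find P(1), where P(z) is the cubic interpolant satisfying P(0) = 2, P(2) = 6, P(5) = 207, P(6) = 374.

-1

Using Newton's divided-difference form:
P[0,2] = (6 - 2) / (2 - 0) = 2
P[2,5] = (207 - 6) / (5 - 2) = 67
P[5,6] = (374 - 207) / (6 - 5) = 167
P[0,2,5] = (67 - 2) / (5 - 0) = 13
P[2,5,6] = (167 - 67) / (6 - 2) = 25
P[0,2,5,6] = (25 - 13) / (6 - 0) = 2
P(1) = 2 + 2·(1) + 13·(1)·(-1) + 2·(1)·(-1)·(-4) = -1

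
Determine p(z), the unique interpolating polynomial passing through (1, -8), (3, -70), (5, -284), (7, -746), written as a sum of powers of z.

p(z) = -2z^3 - z^2 - z - 4

Build the Lagrange basis polynomials:
L_0(z) = (z - 3)(z - 5)(z - 7) / [-48] = -(1/48)z^3 + (5/16)z^2 - (71/48)z + 35/16
L_1(z) = (z - 1)(z - 5)(z - 7) / [16] = (1/16)z^3 - (13/16)z^2 + (47/16)z - 35/16
L_2(z) = (z - 1)(z - 3)(z - 7) / [-16] = -(1/16)z^3 + (11/16)z^2 - (31/16)z + 21/16
L_3(z) = (z - 1)(z - 3)(z - 5) / [48] = (1/48)z^3 - (3/16)z^2 + (23/48)z - 5/16
p(z) = (-8)·L_0 + (-70)·L_1 + (-284)·L_2 + (-746)·L_3
  (-8)·L_0(z) = (1/6)z^3 - (5/2)z^2 + (71/6)z - 35/2
  (-70)·L_1(z) = -(35/8)z^3 + (455/8)z^2 - (1645/8)z + 1225/8
  (-284)·L_2(z) = (71/4)z^3 - (781/4)z^2 + (2201/4)z - 1491/4
  (-746)·L_3(z) = -(373/24)z^3 + (1119/8)z^2 - (8579/24)z + 1865/8
Adding term by term: -2z^3 - z^2 - z - 4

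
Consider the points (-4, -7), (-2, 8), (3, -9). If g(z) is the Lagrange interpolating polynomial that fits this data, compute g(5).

-188/5

Evaluate each Lagrange basis at z = 5:
L_0(5) = (7)·(2)/[(-2)·(-7)] = 1
L_1(5) = (9)·(2)/[(2)·(-5)] = -9/5
L_2(5) = (9)·(7)/[(7)·(5)] = 9/5
Sum: (-7)·(1) + 8·(-9/5) + (-9)·(9/5) = -188/5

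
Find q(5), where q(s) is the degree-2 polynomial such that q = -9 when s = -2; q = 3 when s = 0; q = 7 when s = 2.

-2

Using Newton's divided-difference form:
q[-2,0] = (3 - (-9)) / (0 - (-2)) = 6
q[0,2] = (7 - 3) / (2 - 0) = 2
q[-2,0,2] = (2 - 6) / (2 - (-2)) = -1
q(5) = -9 + 6·(7) + (-1)·(7)·(5) = -2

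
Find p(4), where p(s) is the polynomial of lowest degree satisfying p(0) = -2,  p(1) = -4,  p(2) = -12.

-46

L_0(4) = (3)·(2)/[(-1)·(-2)] = 3
L_1(4) = (4)·(2)/[(1)·(-1)] = -8
L_2(4) = (4)·(3)/[(2)·(1)] = 6
Sum: (-2)·(3) + (-4)·(-8) + (-12)·(6) = -46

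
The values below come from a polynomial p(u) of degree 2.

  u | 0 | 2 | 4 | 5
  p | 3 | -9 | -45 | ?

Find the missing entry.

-72

The 3 known values determine p uniquely (degree ≤ 2).
Evaluate each Lagrange basis at u = 5:
L_0(5) = (3)·(1)/[(-2)·(-4)] = 3/8
L_1(5) = (5)·(1)/[(2)·(-2)] = -5/4
L_2(5) = (5)·(3)/[(4)·(2)] = 15/8
Sum: 3·(3/8) + (-9)·(-5/4) + (-45)·(15/8) = -72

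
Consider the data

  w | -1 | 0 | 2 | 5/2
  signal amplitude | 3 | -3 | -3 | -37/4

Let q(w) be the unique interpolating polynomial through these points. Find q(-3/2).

51/4

Using Newton's divided-difference form:
q[-1,0] = (-3 - 3) / (0 - (-1)) = -6
q[0,2] = (-3 - (-3)) / (2 - 0) = 0
q[2,5/2] = (-37/4 - (-3)) / (5/2 - 2) = -25/2
q[-1,0,2] = (0 - (-6)) / (2 - (-1)) = 2
q[0,2,5/2] = (-25/2 - 0) / (5/2 - 0) = -5
q[-1,0,2,5/2] = (-5 - 2) / (5/2 - (-1)) = -2
q(-3/2) = 3 + (-6)·(-1/2) + 2·(-1/2)·(-3/2) + (-2)·(-1/2)·(-3/2)·(-7/2) = 51/4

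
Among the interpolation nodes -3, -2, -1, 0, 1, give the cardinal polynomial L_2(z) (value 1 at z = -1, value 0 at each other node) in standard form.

L_2(z) = (1/4)z^4 + z^3 + (1/4)z^2 - (3/2)z

L_2(z) = (z + 3)(z + 2)z(z - 1) / [(2)·(1)·(-1)·(-2)]
       = (z^4 + 4z^3 + z^2 - 6z) / (4)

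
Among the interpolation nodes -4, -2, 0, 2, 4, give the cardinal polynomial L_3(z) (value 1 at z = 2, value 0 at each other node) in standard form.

L_3(z) = -(1/96)z^4 - (1/48)z^3 + (1/6)z^2 + (1/3)z

L_3(z) = (z + 4)(z + 2)z(z - 4) / [(6)·(4)·(2)·(-2)]
       = (z^4 + 2z^3 - 16z^2 - 32z) / (-96)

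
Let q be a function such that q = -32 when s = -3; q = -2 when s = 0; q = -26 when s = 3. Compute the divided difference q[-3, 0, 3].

-3

q[-3,0] = (-2 - (-32)) / (0 - (-3)) = 10
q[0,3] = (-26 - (-2)) / (3 - 0) = -8
q[-3,0,3] = (-8 - 10) / (3 - (-3)) = -3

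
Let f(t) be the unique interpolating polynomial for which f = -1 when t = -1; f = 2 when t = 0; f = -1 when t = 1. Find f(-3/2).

-19/4

Evaluate each Lagrange basis at t = -3/2:
L_0(-3/2) = (-3/2)·(-5/2)/[(-1)·(-2)] = 15/8
L_1(-3/2) = (-1/2)·(-5/2)/[(1)·(-1)] = -5/4
L_2(-3/2) = (-1/2)·(-3/2)/[(2)·(1)] = 3/8
Sum: (-1)·(15/8) + 2·(-5/4) + (-1)·(3/8) = -19/4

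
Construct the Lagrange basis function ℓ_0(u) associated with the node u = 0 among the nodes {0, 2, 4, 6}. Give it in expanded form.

ℓ_0(u) = -(1/48)u^3 + (1/4)u^2 - (11/12)u + 1

ℓ_0(u) = (u - 2)(u - 4)(u - 6) / [(-2)·(-4)·(-6)]
       = (u^3 - 12u^2 + 44u - 48) / (-48)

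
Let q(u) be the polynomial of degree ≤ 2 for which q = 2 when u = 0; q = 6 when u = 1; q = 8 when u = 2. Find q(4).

6

L_0(4) = (3)·(2)/[(-1)·(-2)] = 3
L_1(4) = (4)·(2)/[(1)·(-1)] = -8
L_2(4) = (4)·(3)/[(2)·(1)] = 6
Sum: 2·(3) + 6·(-8) + 8·(6) = 6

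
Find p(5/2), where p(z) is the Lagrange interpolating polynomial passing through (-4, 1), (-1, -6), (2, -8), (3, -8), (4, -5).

-15799/1920

Evaluate each Lagrange basis at z = 5/2:
L_0(5/2) = (7/2)·(1/2)·(-1/2)·(-3/2)/[(-3)·(-6)·(-7)·(-8)] = 1/768
L_1(5/2) = (13/2)·(1/2)·(-1/2)·(-3/2)/[(3)·(-3)·(-4)·(-5)] = -13/960
L_2(5/2) = (13/2)·(7/2)·(-1/2)·(-3/2)/[(6)·(3)·(-1)·(-2)] = 91/192
L_3(5/2) = (13/2)·(7/2)·(1/2)·(-3/2)/[(7)·(4)·(1)·(-1)] = 39/64
L_4(5/2) = (13/2)·(7/2)·(1/2)·(-1/2)/[(8)·(5)·(2)·(1)] = -91/1280
Sum: 1·(1/768) + (-6)·(-13/960) + (-8)·(91/192) + (-8)·(39/64) + (-5)·(-91/1280) = -15799/1920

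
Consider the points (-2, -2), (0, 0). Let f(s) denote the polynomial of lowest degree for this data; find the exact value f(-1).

Evaluate each Lagrange basis at s = -1:
L_0(-1) = (-1)/[(-2)] = 1/2
L_1(-1) = (1)/[(2)] = 1/2
Sum: (-2)·(1/2) + 0 = -1

-1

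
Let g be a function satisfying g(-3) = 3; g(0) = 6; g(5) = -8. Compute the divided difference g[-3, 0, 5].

g[-3,0] = (6 - 3) / (0 - (-3)) = 1
g[0,5] = (-8 - 6) / (5 - 0) = -14/5
g[-3,0,5] = (-14/5 - 1) / (5 - (-3)) = -19/40

-19/40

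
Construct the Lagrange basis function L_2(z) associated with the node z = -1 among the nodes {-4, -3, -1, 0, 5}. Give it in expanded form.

L_2(z) = (z + 4)(z + 3)z(z - 5) / [(3)·(2)·(-1)·(-6)]
       = (z^4 + 2z^3 - 23z^2 - 60z) / (36)

L_2(z) = (1/36)z^4 + (1/18)z^3 - (23/36)z^2 - (5/3)z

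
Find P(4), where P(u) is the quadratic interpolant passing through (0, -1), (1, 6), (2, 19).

63

Evaluate each Lagrange basis at u = 4:
L_0(4) = (3)·(2)/[(-1)·(-2)] = 3
L_1(4) = (4)·(2)/[(1)·(-1)] = -8
L_2(4) = (4)·(3)/[(2)·(1)] = 6
Sum: (-1)·(3) + 6·(-8) + 19·(6) = 63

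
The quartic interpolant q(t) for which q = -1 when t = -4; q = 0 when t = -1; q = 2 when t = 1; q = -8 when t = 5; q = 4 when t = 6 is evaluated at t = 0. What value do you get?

Evaluate each Lagrange basis at t = 0:
L_0(0) = (1)·(-1)·(-5)·(-6)/[(-3)·(-5)·(-9)·(-10)] = -1/45
L_1(0) = (4)·(-1)·(-5)·(-6)/[(3)·(-2)·(-6)·(-7)] = 10/21
L_2(0) = (4)·(1)·(-5)·(-6)/[(5)·(2)·(-4)·(-5)] = 3/5
L_3(0) = (4)·(1)·(-1)·(-6)/[(9)·(6)·(4)·(-1)] = -1/9
L_4(0) = (4)·(1)·(-1)·(-5)/[(10)·(7)·(5)·(1)] = 2/35
Sum: (-1)·(-1/45) + 0 + 2·(3/5) + (-8)·(-1/9) + 4·(2/35) = 737/315

737/315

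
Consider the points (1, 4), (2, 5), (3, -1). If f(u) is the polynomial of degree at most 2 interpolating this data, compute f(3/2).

43/8

Using Newton's divided-difference form:
f[1,2] = (5 - 4) / (2 - 1) = 1
f[2,3] = (-1 - 5) / (3 - 2) = -6
f[1,2,3] = (-6 - 1) / (3 - 1) = -7/2
f(3/2) = 4 + 1·(1/2) + (-7/2)·(1/2)·(-1/2) = 43/8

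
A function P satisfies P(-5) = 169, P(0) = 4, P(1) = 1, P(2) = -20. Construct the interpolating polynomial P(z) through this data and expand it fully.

P(z) = -2z^3 - 3z^2 + 2z + 4

L_0(z) = z(z - 1)(z - 2) / [-210] = -(1/210)z^3 + (1/70)z^2 - (1/105)z
L_1(z) = (z + 5)(z - 1)(z - 2) / [10] = (1/10)z^3 + (1/5)z^2 - (13/10)z + 1
L_2(z) = (z + 5)z(z - 2) / [-6] = -(1/6)z^3 - (1/2)z^2 + (5/3)z
L_3(z) = (z + 5)z(z - 1) / [14] = (1/14)z^3 + (2/7)z^2 - (5/14)z
P(z) = 169·L_0 + 4·L_1 + 1·L_2 + (-20)·L_3
  169·L_0(z) = -(169/210)z^3 + (169/70)z^2 - (169/105)z
  4·L_1(z) = (2/5)z^3 + (4/5)z^2 - (26/5)z + 4
  1·L_2(z) = -(1/6)z^3 - (1/2)z^2 + (5/3)z
  (-20)·L_3(z) = -(10/7)z^3 - (40/7)z^2 + (50/7)z
Adding term by term: -2z^3 - 3z^2 + 2z + 4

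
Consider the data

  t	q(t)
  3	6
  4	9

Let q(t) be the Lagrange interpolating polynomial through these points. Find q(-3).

-12

Evaluate each Lagrange basis at t = -3:
L_0(-3) = (-7)/[(-1)] = 7
L_1(-3) = (-6)/[(1)] = -6
Sum: 6·(7) + 9·(-6) = -12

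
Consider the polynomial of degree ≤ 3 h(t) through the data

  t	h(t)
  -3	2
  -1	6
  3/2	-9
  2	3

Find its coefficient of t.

Build the Lagrange basis polynomials:
L_0(t) = (t + 1)(t - 3/2)(t - 2) / [-45] = -(1/45)t^3 + (1/18)t^2 + (1/90)t - 1/15
L_1(t) = (t + 3)(t - 3/2)(t - 2) / [15] = (1/15)t^3 - (1/30)t^2 - (1/2)t + 3/5
L_2(t) = (t + 3)(t + 1)(t - 2) / [-45/8] = -(8/45)t^3 - (16/45)t^2 + (8/9)t + 16/15
L_3(t) = (t + 3)(t + 1)(t - 3/2) / [15/2] = (2/15)t^3 + (1/3)t^2 - (2/5)t - 3/5
h(t) = 2·L_0 + 6·L_1 + (-9)·L_2 + 3·L_3
Only the coefficient of t is needed; take it from each L_i and combine:
2·(1/90) + 6·(-1/2) + (-9)·(8/9) + 3·(-2/5) = -548/45

-548/45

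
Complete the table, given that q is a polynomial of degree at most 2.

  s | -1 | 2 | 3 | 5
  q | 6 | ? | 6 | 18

3

The 3 known values determine q uniquely (degree ≤ 2).
L_0(2) = (-1)·(-3)/[(-4)·(-6)] = 1/8
L_1(2) = (3)·(-3)/[(4)·(-2)] = 9/8
L_2(2) = (3)·(-1)/[(6)·(2)] = -1/4
Sum: 6·(1/8) + 6·(9/8) + 18·(-1/4) = 3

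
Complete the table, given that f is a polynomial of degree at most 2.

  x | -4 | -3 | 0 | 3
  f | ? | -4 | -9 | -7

The 3 known values determine f uniquely (degree ≤ 2).
L_0(-4) = (-4)·(-7)/[(-3)·(-6)] = 14/9
L_1(-4) = (-1)·(-7)/[(3)·(-3)] = -7/9
L_2(-4) = (-1)·(-4)/[(6)·(3)] = 2/9
Sum: (-4)·(14/9) + (-9)·(-7/9) + (-7)·(2/9) = -7/9

-7/9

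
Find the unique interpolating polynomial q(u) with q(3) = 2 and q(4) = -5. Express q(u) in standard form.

q(u) = -7u + 23

Build the Lagrange basis polynomials:
L_0(u) = (u - 4) / [-1] = -u + 4
L_1(u) = (u - 3) / [1] = u - 3
q(u) = 2·L_0 + (-5)·L_1
  2·L_0(u) = -2u + 8
  (-5)·L_1(u) = -5u + 15
Adding term by term: -7u + 23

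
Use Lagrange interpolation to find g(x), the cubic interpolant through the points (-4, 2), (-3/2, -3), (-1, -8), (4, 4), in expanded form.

g(x) = (203/330)x^3 + (293/220)x^2 - (6331/660)x - 1007/55

L_0(x) = (x + 3/2)(x + 1)(x - 4) / [-60] = -(1/60)x^3 + (1/40)x^2 + (17/120)x + 1/10
L_1(x) = (x + 4)(x + 1)(x - 4) / [55/8] = (8/55)x^3 + (8/55)x^2 - (128/55)x - 128/55
L_2(x) = (x + 4)(x + 3/2)(x - 4) / [-15/2] = -(2/15)x^3 - (1/5)x^2 + (32/15)x + 16/5
L_3(x) = (x + 4)(x + 3/2)(x + 1) / [220] = (1/220)x^3 + (13/440)x^2 + (23/440)x + 3/110
g(x) = 2·L_0 + (-3)·L_1 + (-8)·L_2 + 4·L_3
  2·L_0(x) = -(1/30)x^3 + (1/20)x^2 + (17/60)x + 1/5
  (-3)·L_1(x) = -(24/55)x^3 - (24/55)x^2 + (384/55)x + 384/55
  (-8)·L_2(x) = (16/15)x^3 + (8/5)x^2 - (256/15)x - 128/5
  4·L_3(x) = (1/55)x^3 + (13/110)x^2 + (23/110)x + 6/55
Adding term by term: (203/330)x^3 + (293/220)x^2 - (6331/660)x - 1007/55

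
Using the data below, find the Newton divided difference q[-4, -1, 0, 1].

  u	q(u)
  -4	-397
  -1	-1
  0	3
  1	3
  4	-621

q[-4,-1] = (-1 - (-397)) / (-1 - (-4)) = 132
q[-1,0] = (3 - (-1)) / (0 - (-1)) = 4
q[0,1] = (3 - 3) / (1 - 0) = 0
q[-4,-1,0] = (4 - 132) / (0 - (-4)) = -32
q[-1,0,1] = (0 - 4) / (1 - (-1)) = -2
q[-4,-1,0,1] = (-2 - (-32)) / (1 - (-4)) = 6

6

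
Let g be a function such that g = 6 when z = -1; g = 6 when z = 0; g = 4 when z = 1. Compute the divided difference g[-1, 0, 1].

-1

g[-1,0] = (6 - 6) / (0 - (-1)) = 0
g[0,1] = (4 - 6) / (1 - 0) = -2
g[-1,0,1] = (-2 - 0) / (1 - (-1)) = -1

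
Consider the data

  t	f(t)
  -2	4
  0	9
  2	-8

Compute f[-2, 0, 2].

f[-2,0] = (9 - 4) / (0 - (-2)) = 5/2
f[0,2] = (-8 - 9) / (2 - 0) = -17/2
f[-2,0,2] = (-17/2 - 5/2) / (2 - (-2)) = -11/4

-11/4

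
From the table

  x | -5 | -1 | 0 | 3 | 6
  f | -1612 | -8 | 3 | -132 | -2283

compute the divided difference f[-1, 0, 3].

f[-1,0] = (3 - (-8)) / (0 - (-1)) = 11
f[0,3] = (-132 - 3) / (3 - 0) = -45
f[-1,0,3] = (-45 - 11) / (3 - (-1)) = -14

-14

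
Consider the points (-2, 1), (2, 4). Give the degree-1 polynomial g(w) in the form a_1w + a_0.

g(w) = (3/4)w + 5/2

L_0(w) = (w - 2) / [-4] = -(1/4)w + 1/2
L_1(w) = (w + 2) / [4] = (1/4)w + 1/2
g(w) = 1·L_0 + 4·L_1
  1·L_0(w) = -(1/4)w + 1/2
  4·L_1(w) = w + 2
Adding term by term: (3/4)w + 5/2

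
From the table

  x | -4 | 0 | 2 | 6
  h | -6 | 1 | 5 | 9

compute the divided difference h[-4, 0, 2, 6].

-1/48

h[-4,0] = (1 - (-6)) / (0 - (-4)) = 7/4
h[0,2] = (5 - 1) / (2 - 0) = 2
h[2,6] = (9 - 5) / (6 - 2) = 1
h[-4,0,2] = (2 - 7/4) / (2 - (-4)) = 1/24
h[0,2,6] = (1 - 2) / (6 - 0) = -1/6
h[-4,0,2,6] = (-1/6 - 1/24) / (6 - (-4)) = -1/48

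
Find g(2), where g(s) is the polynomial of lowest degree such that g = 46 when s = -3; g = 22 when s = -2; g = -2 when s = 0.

6

L_0(2) = (4)·(2)/[(-1)·(-3)] = 8/3
L_1(2) = (5)·(2)/[(1)·(-2)] = -5
L_2(2) = (5)·(4)/[(3)·(2)] = 10/3
Sum: 46·(8/3) + 22·(-5) + (-2)·(10/3) = 6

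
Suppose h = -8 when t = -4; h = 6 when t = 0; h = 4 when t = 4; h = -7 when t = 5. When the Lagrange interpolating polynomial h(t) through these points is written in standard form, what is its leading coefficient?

-8/45

L_0(t) = t(t - 4)(t - 5) / [-288] = -(1/288)t^3 + (1/32)t^2 - (5/72)t
L_1(t) = (t + 4)(t - 4)(t - 5) / [80] = (1/80)t^3 - (1/16)t^2 - (1/5)t + 1
L_2(t) = (t + 4)t(t - 5) / [-32] = -(1/32)t^3 + (1/32)t^2 + (5/8)t
L_3(t) = (t + 4)t(t - 4) / [45] = (1/45)t^3 - (16/45)t
h(t) = (-8)·L_0 + 6·L_1 + 4·L_2 + (-7)·L_3
Only the coefficient of t^3 is needed; take it from each L_i and combine:
(-8)·(-1/288) + 6·(1/80) + 4·(-1/32) + (-7)·(1/45) = -8/45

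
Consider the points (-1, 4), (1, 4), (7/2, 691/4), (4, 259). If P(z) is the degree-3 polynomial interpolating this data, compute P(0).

3

L_0(0) = (-1)·(-7/2)·(-4)/[(-2)·(-9/2)·(-5)] = 14/45
L_1(0) = (1)·(-7/2)·(-4)/[(2)·(-5/2)·(-3)] = 14/15
L_2(0) = (1)·(-1)·(-4)/[(9/2)·(5/2)·(-1/2)] = -32/45
L_3(0) = (1)·(-1)·(-7/2)/[(5)·(3)·(1/2)] = 7/15
Sum: 4·(14/45) + 4·(14/15) + 691/4·(-32/45) + 259·(7/15) = 3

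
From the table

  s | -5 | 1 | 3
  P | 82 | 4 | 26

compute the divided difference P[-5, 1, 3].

P[-5,1] = (4 - 82) / (1 - (-5)) = -13
P[1,3] = (26 - 4) / (3 - 1) = 11
P[-5,1,3] = (11 - (-13)) / (3 - (-5)) = 3

3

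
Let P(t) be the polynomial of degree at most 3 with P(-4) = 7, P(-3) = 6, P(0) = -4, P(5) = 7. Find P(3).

-133/20

Evaluate each Lagrange basis at t = 3:
L_0(3) = (6)·(3)·(-2)/[(-1)·(-4)·(-9)] = 1
L_1(3) = (7)·(3)·(-2)/[(1)·(-3)·(-8)] = -7/4
L_2(3) = (7)·(6)·(-2)/[(4)·(3)·(-5)] = 7/5
L_3(3) = (7)·(6)·(3)/[(9)·(8)·(5)] = 7/20
Sum: 7·(1) + 6·(-7/4) + (-4)·(7/5) + 7·(7/20) = -133/20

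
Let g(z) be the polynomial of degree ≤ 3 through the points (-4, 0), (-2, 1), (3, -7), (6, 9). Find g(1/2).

-141/32

L_0(1/2) = (5/2)·(-5/2)·(-11/2)/[(-2)·(-7)·(-10)] = -55/224
L_1(1/2) = (9/2)·(-5/2)·(-11/2)/[(2)·(-5)·(-8)] = 99/128
L_2(1/2) = (9/2)·(5/2)·(-11/2)/[(7)·(5)·(-3)] = 33/56
L_3(1/2) = (9/2)·(5/2)·(-5/2)/[(10)·(8)·(3)] = -15/128
Sum: 0 + 1·(99/128) + (-7)·(33/56) + 9·(-15/128) = -141/32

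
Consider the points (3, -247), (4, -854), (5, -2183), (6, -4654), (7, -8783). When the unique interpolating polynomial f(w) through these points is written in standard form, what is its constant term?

2

Build the Lagrange basis polynomials:
L_0(w) = (w - 4)(w - 5)(w - 6)(w - 7) / [24] = (1/24)w^4 - (11/12)w^3 + (179/24)w^2 - (319/12)w + 35
L_1(w) = (w - 3)(w - 5)(w - 6)(w - 7) / [-6] = -(1/6)w^4 + (7/2)w^3 - (161/6)w^2 + (177/2)w - 105
L_2(w) = (w - 3)(w - 4)(w - 6)(w - 7) / [4] = (1/4)w^4 - 5w^3 + (145/4)w^2 - (225/2)w + 126
L_3(w) = (w - 3)(w - 4)(w - 5)(w - 7) / [-6] = -(1/6)w^4 + (19/6)w^3 - (131/6)w^2 + (389/6)w - 70
L_4(w) = (w - 3)(w - 4)(w - 5)(w - 6) / [24] = (1/24)w^4 - (3/4)w^3 + (119/24)w^2 - (57/4)w + 15
f(w) = (-247)·L_0 + (-854)·L_1 + (-2183)·L_2 + (-4654)·L_3 + (-8783)·L_4
Only the constant term is needed; take it from each L_i and combine:
(-247)·(35) + (-854)·(-105) + (-2183)·(126) + (-4654)·(-70) + (-8783)·(15) = 2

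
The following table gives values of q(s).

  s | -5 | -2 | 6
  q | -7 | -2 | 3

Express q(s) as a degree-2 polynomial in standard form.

q(s) = -(25/264)s^2 + (265/264)s + 17/44

Build the Lagrange basis polynomials:
L_0(s) = (s + 2)(s - 6) / [33] = (1/33)s^2 - (4/33)s - 4/11
L_1(s) = (s + 5)(s - 6) / [-24] = -(1/24)s^2 + (1/24)s + 5/4
L_2(s) = (s + 5)(s + 2) / [88] = (1/88)s^2 + (7/88)s + 5/44
q(s) = (-7)·L_0 + (-2)·L_1 + 3·L_2
  (-7)·L_0(s) = -(7/33)s^2 + (28/33)s + 28/11
  (-2)·L_1(s) = (1/12)s^2 - (1/12)s - 5/2
  3·L_2(s) = (3/88)s^2 + (21/88)s + 15/44
Adding term by term: -(25/264)s^2 + (265/264)s + 17/44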